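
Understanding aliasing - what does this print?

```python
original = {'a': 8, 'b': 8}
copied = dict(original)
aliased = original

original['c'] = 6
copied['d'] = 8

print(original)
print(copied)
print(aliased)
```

Key concept: dict() creates copy, assignment creates alias.
Step by step:
`original = {'a': 8, 'b': 8}` → original = {'a': 8, 'b': 8}
`copied = dict(original)` → copied = {'a': 8, 'b': 8}
`aliased = original` → aliased = {'a': 8, 'b': 8} (same object as original)
`original['c'] = 6` → original = {'a': 8, 'b': 8, 'c': 6} (same object as aliased); aliased = {'a': 8, 'b': 8, 'c': 6} (same object as original)
`copied['d'] = 8` → copied = {'a': 8, 'b': 8, 'd': 8}
`print(original)` → prints {'a': 8, 'b': 8, 'c': 6}
`print(copied)` → prints {'a': 8, 'b': 8, 'd': 8}
`print(aliased)` → prints {'a': 8, 'b': 8, 'c': 6}

Answer:
{'a': 8, 'b': 8, 'c': 6}
{'a': 8, 'b': 8, 'd': 8}
{'a': 8, 'b': 8, 'c': 6}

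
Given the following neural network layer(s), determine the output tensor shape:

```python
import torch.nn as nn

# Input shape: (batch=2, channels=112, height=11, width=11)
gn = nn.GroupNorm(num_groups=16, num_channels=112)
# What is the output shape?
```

Input: (2, 112, 11, 11) -> Output: (2, 112, 11, 11)

Answer: (2, 112, 11, 11)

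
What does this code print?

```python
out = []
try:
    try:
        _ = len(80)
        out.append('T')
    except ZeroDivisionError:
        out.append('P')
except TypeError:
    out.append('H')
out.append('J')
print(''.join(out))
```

Execution trace: 'H' (outer except TypeError) → 'J' (after the try/except). Output: HJ

Answer: HJ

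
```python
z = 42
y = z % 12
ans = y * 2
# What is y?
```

Trace:
`z = 42` → z = 42
`y = z % 12` → y = 6
`ans = y * 2` → ans = 12
So y = 6

Answer: 6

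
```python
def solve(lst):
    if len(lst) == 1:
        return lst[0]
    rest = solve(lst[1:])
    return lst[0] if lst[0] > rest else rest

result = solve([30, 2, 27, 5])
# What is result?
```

Recursive max over [30, 2, 27, 5] = 30

Answer: 30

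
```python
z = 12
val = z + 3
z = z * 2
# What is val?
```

Trace:
`z = 12` → z = 12
`val = z + 3` → val = 15
`z = z * 2` → z = 24
So val = 15

Answer: 15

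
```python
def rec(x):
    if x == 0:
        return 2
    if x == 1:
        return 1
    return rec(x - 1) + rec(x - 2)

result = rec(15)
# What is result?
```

Build up from base cases: rec(0)=2, rec(1)=1, rec(2)=3, rec(3)=4, rec(4)=7, rec(5)=11, rec(6)=18, ..., rec(15)=1364

Answer: 1364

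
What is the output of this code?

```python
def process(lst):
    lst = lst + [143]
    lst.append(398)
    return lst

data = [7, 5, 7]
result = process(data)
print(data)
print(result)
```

Key concept: rebinding parameter vs mutation.
Step by step:
`data = [7, 5, 7]` → data = [7, 5, 7]
`result = process(data)` → result = [7, 5, 7, 143, 398]
`print(data)` → prints [7, 5, 7]
`print(result)` → prints [7, 5, 7, 143, 398]

Answer:
[7, 5, 7]
[7, 5, 7, 143, 398]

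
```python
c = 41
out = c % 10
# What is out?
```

Trace:
`c = 41` → c = 41
`out = c % 10` → out = 1
So out = 1

Answer: 1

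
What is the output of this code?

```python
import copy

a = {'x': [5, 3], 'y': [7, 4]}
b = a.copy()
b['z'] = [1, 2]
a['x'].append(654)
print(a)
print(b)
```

Key concept: shallow copy of dict with mutable values.
Step by step:
`a = {'x': [5, 3], 'y': [7, 4]}` → a = {'x': [5, 3], 'y': [7, 4]}
`b = a.copy()` → b = {'x': [5, 3], 'y': [7, 4]}
`b['z'] = [1, 2]` → b = {'x': [5, 3], 'y': [7, 4], 'z': [1, 2]}
`a['x'].append(654)` → a = {'x': [5, 3, 654], 'y': [7, 4]}; b = {'x': [5, 3, 654], 'y': [7, 4], 'z': [1, 2]}
`print(a)` → prints {'x': [5, 3, 654], 'y': [7, 4]}
`print(b)` → prints {'x': [5, 3, 654], 'y': [7, 4], 'z': [1, 2]}

Answer:
{'x': [5, 3, 654], 'y': [7, 4]}
{'x': [5, 3, 654], 'y': [7, 4], 'z': [1, 2]}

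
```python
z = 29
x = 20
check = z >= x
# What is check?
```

Trace:
`z = 29` → z = 29
`x = 20` → x = 20
`check = z >= x` → check = True
So check = True

Answer: True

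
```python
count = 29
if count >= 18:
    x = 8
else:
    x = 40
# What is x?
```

Trace:
`count = 29` → count = 29
`if count >= 18: ...` → count >= 18 is True → x = 8
So x = 8

Answer: 8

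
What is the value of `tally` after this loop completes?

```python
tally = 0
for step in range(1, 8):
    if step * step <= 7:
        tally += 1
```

Count numbers where step² ≤ 7
`tally` takes the values: 0 → 1 → 2

Answer: 2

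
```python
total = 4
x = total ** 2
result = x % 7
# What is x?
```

Trace:
`total = 4` → total = 4
`x = total ** 2` → x = 16
`result = x % 7` → result = 2
So x = 16

Answer: 16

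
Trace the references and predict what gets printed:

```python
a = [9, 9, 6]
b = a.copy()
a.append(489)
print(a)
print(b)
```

Key concept: list.copy() creates independent copy.
Step by step:
`a = [9, 9, 6]` → a = [9, 9, 6]
`b = a.copy()` → b = [9, 9, 6]
`a.append(489)` → a = [9, 9, 6, 489]
`print(a)` → prints [9, 9, 6, 489]
`print(b)` → prints [9, 9, 6]

Answer:
[9, 9, 6, 489]
[9, 9, 6]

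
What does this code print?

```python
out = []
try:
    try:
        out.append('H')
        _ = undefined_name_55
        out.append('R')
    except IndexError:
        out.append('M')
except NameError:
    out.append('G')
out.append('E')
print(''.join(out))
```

Execution trace: 'H' (try body) → 'G' (outer except NameError) → 'E' (after the try/except). Output: HGE

Answer: HGE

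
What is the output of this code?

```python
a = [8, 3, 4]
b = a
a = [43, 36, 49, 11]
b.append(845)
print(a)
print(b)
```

Key concept: rebinding vs mutation: a is rebound to a new list, b still points at the original.
Step by step:
`a = [8, 3, 4]` → a = [8, 3, 4]
`b = a` → b = [8, 3, 4] (same object as a)
`a = [43, 36, 49, 11]` → a = [43, 36, 49, 11]
`b.append(845)` → b = [8, 3, 4, 845]
`print(a)` → prints [43, 36, 49, 11]
`print(b)` → prints [8, 3, 4, 845]

Answer:
[43, 36, 49, 11]
[8, 3, 4, 845]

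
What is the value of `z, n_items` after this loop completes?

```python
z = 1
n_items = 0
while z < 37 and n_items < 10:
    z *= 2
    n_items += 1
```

Double until >= 37 or 10 iterations
`z, n_items` takes the values: (1, 0) → (2, 0) → (2, 1) → (4, 1) → (4, 2) → (8, 2) → (8, 3) → (16, 3) → (16, 4) → (32, 4) → (32, 5) → (64, 5) → (64, 6)

Answer: 64, 6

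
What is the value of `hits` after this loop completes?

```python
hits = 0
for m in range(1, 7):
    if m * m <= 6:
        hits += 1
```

Count numbers where m² ≤ 6
`hits` takes the values: 0 → 1 → 2

Answer: 2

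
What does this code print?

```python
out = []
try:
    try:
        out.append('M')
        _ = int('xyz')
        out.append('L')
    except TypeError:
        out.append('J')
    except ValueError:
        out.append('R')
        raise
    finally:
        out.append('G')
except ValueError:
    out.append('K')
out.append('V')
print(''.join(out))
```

Execution trace: 'M' (inner try body) → 'R' (inner except ValueError) → 'G' (inner finally) → 'K' (outer except ValueError) → 'V' (after the try/except). Output: MRGKV

Answer: MRGKV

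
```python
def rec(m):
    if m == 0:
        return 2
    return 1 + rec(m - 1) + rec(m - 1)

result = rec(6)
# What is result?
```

rec(m) = 1 + 2·rec(m-1), rec(0)=2. Closed form: (2+1)·2^6 - 1 = 191.

Answer: 191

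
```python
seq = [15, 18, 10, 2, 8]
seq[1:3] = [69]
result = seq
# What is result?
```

Trace:
`seq = [15, 18, 10, 2, 8]` → seq = [15, 18, 10, 2, 8]
`seq[1:3] = [69]` → seq = [15, 69, 2, 8]
`result = seq` → result = [15, 69, 2, 8]
So result = [15, 69, 2, 8]

Answer: [15, 69, 2, 8]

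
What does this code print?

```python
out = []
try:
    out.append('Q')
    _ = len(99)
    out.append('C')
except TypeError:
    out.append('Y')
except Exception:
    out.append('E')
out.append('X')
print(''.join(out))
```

Execution trace: 'Q' (try body) → 'Y' (except TypeError) → 'X' (after the try/except). Output: QYX

Answer: QYX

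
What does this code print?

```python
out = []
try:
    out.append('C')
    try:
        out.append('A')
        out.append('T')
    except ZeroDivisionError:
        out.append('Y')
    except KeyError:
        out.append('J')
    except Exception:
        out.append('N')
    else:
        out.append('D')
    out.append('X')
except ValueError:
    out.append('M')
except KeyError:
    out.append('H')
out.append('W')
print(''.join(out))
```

Execution trace: 'C' (try body) → 'A' (inner try body) → 'T' (inner try body, no exception) → 'D' (inner else) → 'X' (try body, no exception) → 'W' (after the try/except). Output: CATDXW

Answer: CATDXW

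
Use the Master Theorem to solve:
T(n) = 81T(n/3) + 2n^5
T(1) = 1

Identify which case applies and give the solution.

a=81, b=3, f(n)=2n^5. log_3(81) = 4. Since c=5 > 4 and the regularity condition holds (81(n/3)^5 = (81/3^5)n^5 with 81/3^5 < 1), Case 3 applies: T(n) = Θ(f(n)) = O(n^5).

Answer: O(n^5) - Case 3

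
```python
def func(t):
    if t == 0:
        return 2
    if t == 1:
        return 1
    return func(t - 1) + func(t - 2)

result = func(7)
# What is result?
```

Build up from base cases: func(0)=2, func(1)=1, func(2)=3, func(3)=4, func(4)=7, func(5)=11, func(6)=18, ..., func(7)=29

Answer: 29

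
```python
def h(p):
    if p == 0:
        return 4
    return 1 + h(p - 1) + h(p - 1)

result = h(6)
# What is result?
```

h(p) = 1 + 2·h(p-1), h(0)=4. Closed form: (4+1)·2^6 - 1 = 319.

Answer: 319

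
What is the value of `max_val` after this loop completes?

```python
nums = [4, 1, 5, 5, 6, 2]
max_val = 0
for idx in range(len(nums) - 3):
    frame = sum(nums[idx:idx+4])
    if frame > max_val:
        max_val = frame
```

Max sum of 4-element window in [4, 1, 5, 5, 6, 2]
`max_val` takes the values: 0 → 15 → 17 → 18

Answer: 18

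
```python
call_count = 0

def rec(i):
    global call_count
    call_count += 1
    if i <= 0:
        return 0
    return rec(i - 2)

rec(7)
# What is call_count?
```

Linear recursion stepping by 2: 5 calls from i=7 down to ≤0.

Answer: 5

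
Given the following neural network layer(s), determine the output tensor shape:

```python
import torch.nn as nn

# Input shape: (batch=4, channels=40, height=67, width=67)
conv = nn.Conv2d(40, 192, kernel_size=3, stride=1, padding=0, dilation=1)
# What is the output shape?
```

Input: (4, 40, 67, 67) -> Output: (4, 192, 65, 65)

Answer: (4, 192, 65, 65)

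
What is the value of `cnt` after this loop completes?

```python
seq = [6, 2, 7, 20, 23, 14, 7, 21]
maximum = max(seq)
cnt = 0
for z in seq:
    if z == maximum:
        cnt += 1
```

Count of max value 23 in [6, 2, 7, 20, 23, 14, 7, 21]
`cnt` takes the values: 0 → 1

Answer: 1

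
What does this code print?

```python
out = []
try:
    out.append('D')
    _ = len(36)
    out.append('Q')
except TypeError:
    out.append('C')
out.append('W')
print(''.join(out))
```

Execution trace: 'D' (try body) → 'C' (except TypeError) → 'W' (after the try/except). Output: DCW

Answer: DCW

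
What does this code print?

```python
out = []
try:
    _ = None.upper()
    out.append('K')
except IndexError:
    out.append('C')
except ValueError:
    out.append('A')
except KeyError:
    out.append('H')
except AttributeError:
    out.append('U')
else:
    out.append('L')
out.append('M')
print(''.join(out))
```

Execution trace: 'U' (except AttributeError) → 'M' (after the try/except). Output: UM

Answer: UM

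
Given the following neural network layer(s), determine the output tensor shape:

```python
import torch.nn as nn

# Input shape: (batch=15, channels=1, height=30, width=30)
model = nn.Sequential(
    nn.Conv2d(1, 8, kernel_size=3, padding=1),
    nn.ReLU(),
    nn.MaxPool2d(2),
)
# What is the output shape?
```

Input: (15, 1, 30, 30) -> after Conv2d: (15, 8, 30, 30) -> after ReLU: (15, 8, 30, 30) -> Output: (15, 8, 15, 15)

Answer: (15, 8, 15, 15)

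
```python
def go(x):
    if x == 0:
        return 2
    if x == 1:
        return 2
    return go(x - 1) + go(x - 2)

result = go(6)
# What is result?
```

Build up from base cases: go(0)=2, go(1)=2, go(2)=4, go(3)=6, go(4)=10, go(5)=16, go(6)=26

Answer: 26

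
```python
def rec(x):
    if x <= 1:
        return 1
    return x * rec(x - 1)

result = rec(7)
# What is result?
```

rec(7) = 7 * 6 * 5 * 4 * 3 * 2 * 1 = 5040

Answer: 5040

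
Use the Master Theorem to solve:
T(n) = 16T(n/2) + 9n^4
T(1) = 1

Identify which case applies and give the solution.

a=16, b=2, f(n)=9n^4. log_2(16) = 4. Since c=4 = 4, Case 2 applies: T(n) = Θ(n^log_b(a) · log n) = O(n^4 log n).

Answer: O(n^4 log n) - Case 2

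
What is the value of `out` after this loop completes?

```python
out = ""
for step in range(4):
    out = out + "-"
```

Repeat '-' 4 times
`out` takes the values: "" → "-" → "--" → "---" → "----"

Answer: "----"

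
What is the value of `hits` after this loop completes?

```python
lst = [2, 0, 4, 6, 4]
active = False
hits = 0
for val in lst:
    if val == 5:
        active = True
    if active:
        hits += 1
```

Count elements after first 5 in [2, 0, 4, 6, 4]
`hits` takes the values: 0

Answer: 0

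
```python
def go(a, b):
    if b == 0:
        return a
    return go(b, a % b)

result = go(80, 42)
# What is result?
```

go(80, 42) -> go(42, 38) -> go(38, 4) -> go(4, 2) -> go(2, 0) -> 2

Answer: 2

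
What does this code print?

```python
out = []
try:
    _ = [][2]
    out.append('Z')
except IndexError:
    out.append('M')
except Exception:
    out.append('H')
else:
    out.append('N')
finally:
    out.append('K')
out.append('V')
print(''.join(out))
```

Execution trace: 'M' (except IndexError) → 'K' (finally) → 'V' (after the try/except). Output: MKV

Answer: MKV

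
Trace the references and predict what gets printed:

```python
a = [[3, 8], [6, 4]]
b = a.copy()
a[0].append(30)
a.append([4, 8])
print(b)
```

Key concept: shallow copy with nested lists.
Step by step:
`a = [[3, 8], [6, 4]]` → a = [[3, 8], [6, 4]]
`b = a.copy()` → b = [[3, 8], [6, 4]]
`a[0].append(30)` → a = [[3, 8, 30], [6, 4]]; b = [[3, 8, 30], [6, 4]]
`a.append([4, 8])` → a = [[3, 8, 30], [6, 4], [4, 8]]
`print(b)` → prints [[3, 8, 30], [6, 4]]

Answer: [[3, 8, 30], [6, 4]]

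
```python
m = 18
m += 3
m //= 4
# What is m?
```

Trace:
`m = 18` → m = 18
`m += 3` → m = 21
`m //= 4` → m = 5
So m = 5

Answer: 5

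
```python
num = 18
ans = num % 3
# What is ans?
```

Trace:
`num = 18` → num = 18
`ans = num % 3` → ans = 0
So ans = 0

Answer: 0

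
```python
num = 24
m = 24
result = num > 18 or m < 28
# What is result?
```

Trace:
`num = 24` → num = 24
`m = 24` → m = 24
`result = num > 18 or m < 28` → result = True
So result = True

Answer: True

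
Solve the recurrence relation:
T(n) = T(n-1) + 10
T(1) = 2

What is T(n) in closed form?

Unrolling: T(n) = T(1) + 10·(n-1) = 2 + 10(n-1) = 10n - 8.

Answer: T(n) = 10n - 8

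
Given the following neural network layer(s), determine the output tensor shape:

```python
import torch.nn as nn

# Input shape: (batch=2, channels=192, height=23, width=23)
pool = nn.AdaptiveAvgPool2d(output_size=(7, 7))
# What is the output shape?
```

Input: (2, 192, 23, 23) -> Output: (2, 192, 7, 7)

Answer: (2, 192, 7, 7)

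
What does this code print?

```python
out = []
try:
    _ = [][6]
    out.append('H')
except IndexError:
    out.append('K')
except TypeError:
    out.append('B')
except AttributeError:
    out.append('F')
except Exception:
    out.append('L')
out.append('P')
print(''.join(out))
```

Execution trace: 'K' (except IndexError) → 'P' (after the try/except). Output: KP

Answer: KP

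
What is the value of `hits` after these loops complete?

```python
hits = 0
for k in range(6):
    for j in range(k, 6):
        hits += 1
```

Upper triangle: 6 + 5 + ... + 1
`hits` takes the values: 0 → 1 → 2 → 3 → 4 → 5 → 6 → 7 → 8 → 9 → 10 → 11 → 12 → 13 → 14 → 15 → 16 → 17 → 18 → 19 → 20 → 21

Answer: 21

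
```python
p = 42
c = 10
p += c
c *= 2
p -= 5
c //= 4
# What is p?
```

Trace:
`p = 42` → p = 42
`c = 10` → c = 10
`p += c` → p = 52
`c *= 2` → c = 20
`p -= 5` → p = 47
`c //= 4` → c = 5
So p = 47

Answer: 47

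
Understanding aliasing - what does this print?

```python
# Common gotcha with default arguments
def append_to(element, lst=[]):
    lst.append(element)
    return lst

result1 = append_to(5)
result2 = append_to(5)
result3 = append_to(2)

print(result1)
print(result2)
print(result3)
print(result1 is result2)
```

Key concept: mutable default argument gotcha.
Step by step:
`result1 = append_to(5)` → result1 = [5]
`result2 = append_to(5)` → result1 = [5, 5] (same object as result2); result2 = [5, 5] (same object as result1)
`result3 = append_to(2)` → result1 = [5, 5, 2] (same object as result2, result3); result2 = [5, 5, 2] (same object as result1, result3); result3 = [5, 5, 2] (same object as result1, result2)
`print(result1)` → prints [5, 5, 2]
`print(result2)` → prints [5, 5, 2]
`print(result3)` → prints [5, 5, 2]
`print(result1 is result2)` → prints True

Answer:
[5, 5, 2]
[5, 5, 2]
[5, 5, 2]
True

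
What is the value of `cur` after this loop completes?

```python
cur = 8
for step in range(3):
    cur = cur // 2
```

Halve 3 times: 8 // 2^3 = 1
`cur` takes the values: 8 → 4 → 2 → 1

Answer: 1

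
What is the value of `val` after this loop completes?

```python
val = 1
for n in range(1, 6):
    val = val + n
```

Start at 1, add 1 through 5
`val` takes the values: 1 → 2 → 4 → 7 → 11 → 16

Answer: 16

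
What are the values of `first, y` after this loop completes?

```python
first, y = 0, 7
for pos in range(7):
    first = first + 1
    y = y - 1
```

first goes 0→7, y goes 7→0
`first, y` takes the values: (0, 7) → (1, 7) → (1, 6) → (2, 6) → (2, 5) → (3, 5) → (3, 4) → (4, 4) → (4, 3) → (5, 3) → (5, 2) → (6, 2) → (6, 1) → (7, 1) → (7, 0)

Answer: 7, 0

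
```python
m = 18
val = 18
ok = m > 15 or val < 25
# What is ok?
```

Trace:
`m = 18` → m = 18
`val = 18` → val = 18
`ok = m > 15 or val < 25` → ok = True
So ok = True

Answer: True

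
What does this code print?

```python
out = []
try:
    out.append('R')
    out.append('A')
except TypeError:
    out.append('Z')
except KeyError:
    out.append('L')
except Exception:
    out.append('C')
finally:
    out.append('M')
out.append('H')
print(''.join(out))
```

Execution trace: 'R' (try body) → 'A' (try body, no exception) → 'M' (finally) → 'H' (after the try/except). Output: RAMH

Answer: RAMH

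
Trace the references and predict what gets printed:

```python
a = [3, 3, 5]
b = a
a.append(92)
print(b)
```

Key concept: basic list aliasing.
Step by step:
`a = [3, 3, 5]` → a = [3, 3, 5]
`b = a` → b = [3, 3, 5] (same object as a)
`a.append(92)` → a = [3, 3, 5, 92] (same object as b); b = [3, 3, 5, 92] (same object as a)
`print(b)` → prints [3, 3, 5, 92]

Answer: [3, 3, 5, 92]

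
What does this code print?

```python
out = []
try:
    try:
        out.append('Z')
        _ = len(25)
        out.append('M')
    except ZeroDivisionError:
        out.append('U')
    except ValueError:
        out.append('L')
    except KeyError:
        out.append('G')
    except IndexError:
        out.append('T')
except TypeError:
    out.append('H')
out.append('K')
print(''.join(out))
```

Execution trace: 'Z' (try body) → 'H' (outer except TypeError) → 'K' (after the try/except). Output: ZHK

Answer: ZHK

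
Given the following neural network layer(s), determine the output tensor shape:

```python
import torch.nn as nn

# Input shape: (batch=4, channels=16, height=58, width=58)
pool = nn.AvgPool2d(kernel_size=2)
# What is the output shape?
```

Input: (4, 16, 58, 58) -> Output: (4, 16, 29, 29)

Answer: (4, 16, 29, 29)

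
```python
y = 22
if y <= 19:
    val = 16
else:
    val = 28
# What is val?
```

Trace:
`y = 22` → y = 22
`if y <= 19: ...` → y <= 19 is False, take else branch → val = 28
So val = 28

Answer: 28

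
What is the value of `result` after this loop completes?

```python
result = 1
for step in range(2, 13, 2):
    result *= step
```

Product of even numbers 2 to 12
`result` takes the values: 1 → 2 → 8 → 48 → 384 → 3840 → 46080

Answer: 46080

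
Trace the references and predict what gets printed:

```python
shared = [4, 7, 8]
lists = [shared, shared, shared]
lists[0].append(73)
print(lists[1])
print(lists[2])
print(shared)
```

Key concept: list of same reference.
Step by step:
`shared = [4, 7, 8]` → shared = [4, 7, 8]
`lists = [shared, shared, shared]` → lists = [[4, 7, 8], [4, 7, 8], [4, 7, 8]]
`lists[0].append(73)` → shared = [4, 7, 8, 73]; lists = [[4, 7, 8, 73], [4, 7, 8, 73], [4, 7, 8, 73]]
`print(lists[1])` → prints [4, 7, 8, 73]
`print(lists[2])` → prints [4, 7, 8, 73]
`print(shared)` → prints [4, 7, 8, 73]

Answer:
[4, 7, 8, 73]
[4, 7, 8, 73]
[4, 7, 8, 73]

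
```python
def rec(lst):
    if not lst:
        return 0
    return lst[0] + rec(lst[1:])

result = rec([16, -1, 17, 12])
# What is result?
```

16 + (-1) + 17 + 12 + 0 = 44

Answer: 44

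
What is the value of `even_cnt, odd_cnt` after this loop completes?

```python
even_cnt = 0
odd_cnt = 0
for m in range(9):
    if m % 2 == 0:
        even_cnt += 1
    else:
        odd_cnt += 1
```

Count evens and odds in range(9)
`even_cnt, odd_cnt` takes the values: (0, 0) → (1, 0) → (1, 1) → (2, 1) → (2, 2) → (3, 2) → (3, 3) → (4, 3) → (4, 4) → (5, 4)

Answer: 5, 4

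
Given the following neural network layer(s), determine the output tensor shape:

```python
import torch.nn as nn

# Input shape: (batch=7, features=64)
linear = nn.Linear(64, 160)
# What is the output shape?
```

Input: (7, 64) -> Output: (7, 160)

Answer: (7, 160)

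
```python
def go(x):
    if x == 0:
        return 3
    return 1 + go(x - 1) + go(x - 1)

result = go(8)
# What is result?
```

go(x) = 1 + 2·go(x-1), go(0)=3. Closed form: (3+1)·2^8 - 1 = 1023.

Answer: 1023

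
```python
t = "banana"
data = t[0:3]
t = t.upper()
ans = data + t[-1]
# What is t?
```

Trace:
`t = "banana"` → t = 'banana'
`data = t[0:3]` → data = 'ban'
`t = t.upper()` → t = 'BANANA'
`ans = data + t[-1]` → ans = 'banA'
So t = 'BANANA'

Answer: 'BANANA'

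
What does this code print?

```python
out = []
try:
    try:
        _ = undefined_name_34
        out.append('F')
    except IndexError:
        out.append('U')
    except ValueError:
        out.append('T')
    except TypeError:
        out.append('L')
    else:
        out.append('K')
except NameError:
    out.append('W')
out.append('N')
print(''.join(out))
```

Execution trace: 'W' (outer except NameError) → 'N' (after the try/except). Output: WN

Answer: WN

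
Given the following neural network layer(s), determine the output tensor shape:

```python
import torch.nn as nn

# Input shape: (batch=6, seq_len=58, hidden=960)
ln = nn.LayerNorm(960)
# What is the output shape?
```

Input: (6, 58, 960) -> Output: (6, 58, 960)

Answer: (6, 58, 960)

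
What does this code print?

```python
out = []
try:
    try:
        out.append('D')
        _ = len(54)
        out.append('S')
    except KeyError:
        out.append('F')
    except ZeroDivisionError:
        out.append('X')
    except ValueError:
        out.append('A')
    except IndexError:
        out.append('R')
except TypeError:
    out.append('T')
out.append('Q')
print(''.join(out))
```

Execution trace: 'D' (try body) → 'T' (outer except TypeError) → 'Q' (after the try/except). Output: DTQ

Answer: DTQ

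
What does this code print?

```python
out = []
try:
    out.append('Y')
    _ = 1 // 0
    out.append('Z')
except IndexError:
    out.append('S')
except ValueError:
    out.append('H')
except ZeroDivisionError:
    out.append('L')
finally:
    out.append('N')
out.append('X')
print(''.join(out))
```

Execution trace: 'Y' (try body) → 'L' (except ZeroDivisionError) → 'N' (finally) → 'X' (after the try/except). Output: YLNX

Answer: YLNX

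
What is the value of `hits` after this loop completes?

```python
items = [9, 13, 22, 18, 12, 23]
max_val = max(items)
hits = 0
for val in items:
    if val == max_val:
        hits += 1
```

Count of max value 23 in [9, 13, 22, 18, 12, 23]
`hits` takes the values: 0 → 1

Answer: 1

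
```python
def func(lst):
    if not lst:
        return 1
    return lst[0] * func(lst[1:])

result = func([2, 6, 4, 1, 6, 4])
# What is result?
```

Product over [2, 6, 4, 1, 6, 4] = 2 * 6 * 4 * 1 * 6 * 4 = 1152

Answer: 1152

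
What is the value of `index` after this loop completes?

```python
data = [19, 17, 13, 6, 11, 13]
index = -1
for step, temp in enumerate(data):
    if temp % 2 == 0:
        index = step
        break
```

First even number index in [19, 17, 13, 6, 11, 13]
`index` takes the values: -1 → 3

Answer: 3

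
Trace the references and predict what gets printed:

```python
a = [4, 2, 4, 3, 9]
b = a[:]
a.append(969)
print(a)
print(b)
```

Key concept: slice [:] creates copy.
Step by step:
`a = [4, 2, 4, 3, 9]` → a = [4, 2, 4, 3, 9]
`b = a[:]` → b = [4, 2, 4, 3, 9]
`a.append(969)` → a = [4, 2, 4, 3, 9, 969]
`print(a)` → prints [4, 2, 4, 3, 9, 969]
`print(b)` → prints [4, 2, 4, 3, 9]

Answer:
[4, 2, 4, 3, 9, 969]
[4, 2, 4, 3, 9]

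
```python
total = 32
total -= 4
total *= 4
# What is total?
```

Trace:
`total = 32` → total = 32
`total -= 4` → total = 28
`total *= 4` → total = 112
So total = 112

Answer: 112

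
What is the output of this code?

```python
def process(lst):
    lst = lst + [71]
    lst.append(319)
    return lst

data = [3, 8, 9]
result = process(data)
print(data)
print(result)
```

Key concept: rebinding parameter vs mutation.
Step by step:
`data = [3, 8, 9]` → data = [3, 8, 9]
`result = process(data)` → result = [3, 8, 9, 71, 319]
`print(data)` → prints [3, 8, 9]
`print(result)` → prints [3, 8, 9, 71, 319]

Answer:
[3, 8, 9]
[3, 8, 9, 71, 319]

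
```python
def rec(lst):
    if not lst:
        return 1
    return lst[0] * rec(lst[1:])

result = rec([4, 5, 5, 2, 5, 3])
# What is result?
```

Product over [4, 5, 5, 2, 5, 3] = 4 * 5 * 5 * 2 * 5 * 3 = 3000

Answer: 3000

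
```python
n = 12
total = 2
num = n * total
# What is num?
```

Trace:
`n = 12` → n = 12
`total = 2` → total = 2
`num = n * total` → num = 24
So num = 24

Answer: 24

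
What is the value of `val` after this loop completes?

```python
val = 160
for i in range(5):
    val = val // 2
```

Halve 5 times: 160 // 2^5 = 5
`val` takes the values: 160 → 80 → 40 → 20 → 10 → 5

Answer: 5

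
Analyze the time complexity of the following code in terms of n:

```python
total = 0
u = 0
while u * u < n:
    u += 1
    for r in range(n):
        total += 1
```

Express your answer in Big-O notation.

Each loop level contributes: √n × n. Multiplying the contributions gives O(n√n).

Answer: O(n√n)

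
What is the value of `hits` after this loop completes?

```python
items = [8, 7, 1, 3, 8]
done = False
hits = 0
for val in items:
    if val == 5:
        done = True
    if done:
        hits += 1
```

Count elements after first 5 in [8, 7, 1, 3, 8]
`hits` takes the values: 0

Answer: 0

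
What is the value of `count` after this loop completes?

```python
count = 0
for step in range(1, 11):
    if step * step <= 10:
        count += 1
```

Count numbers where step² ≤ 10
`count` takes the values: 0 → 1 → 2 → 3

Answer: 3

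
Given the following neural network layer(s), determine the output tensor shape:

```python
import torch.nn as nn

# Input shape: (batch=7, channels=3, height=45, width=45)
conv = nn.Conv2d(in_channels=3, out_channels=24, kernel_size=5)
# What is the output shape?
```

Input: (7, 3, 45, 45) -> Output: (7, 24, 41, 41)

Answer: (7, 24, 41, 41)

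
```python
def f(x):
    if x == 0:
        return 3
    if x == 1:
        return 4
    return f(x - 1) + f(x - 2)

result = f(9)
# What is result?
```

Build up from base cases: f(0)=3, f(1)=4, f(2)=7, f(3)=11, f(4)=18, f(5)=29, f(6)=47, ..., f(9)=199

Answer: 199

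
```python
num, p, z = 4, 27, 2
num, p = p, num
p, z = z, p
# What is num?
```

Trace:
`num, p, z = 4, 27, 2` → num = 4; p = 27; z = 2
`num, p = p, num` → num = 27; p = 4
`p, z = z, p` → p = 2; z = 4
So num = 27

Answer: 27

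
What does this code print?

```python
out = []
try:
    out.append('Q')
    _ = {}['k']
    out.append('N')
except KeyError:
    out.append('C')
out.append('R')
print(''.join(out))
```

Execution trace: 'Q' (try body) → 'C' (except KeyError) → 'R' (after the try/except). Output: QCR

Answer: QCR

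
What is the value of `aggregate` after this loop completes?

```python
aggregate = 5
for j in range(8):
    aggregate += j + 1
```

Start at 5, add 1 to 8 = 41
`aggregate` takes the values: 5 → 6 → 8 → 11 → 15 → 20 → 26 → 33 → 41

Answer: 41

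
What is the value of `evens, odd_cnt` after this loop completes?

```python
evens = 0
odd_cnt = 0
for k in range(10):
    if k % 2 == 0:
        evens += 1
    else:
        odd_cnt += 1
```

Count evens and odds in range(10)
`evens, odd_cnt` takes the values: (0, 0) → (1, 0) → (1, 1) → (2, 1) → (2, 2) → (3, 2) → (3, 3) → (4, 3) → (4, 4) → (5, 4) → (5, 5)

Answer: 5, 5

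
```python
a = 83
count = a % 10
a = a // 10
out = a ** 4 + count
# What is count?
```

Trace:
`a = 83` → a = 83
`count = a % 10` → count = 3
`a = a // 10` → a = 8
`out = a ** 4 + count` → out = 4099
So count = 3

Answer: 3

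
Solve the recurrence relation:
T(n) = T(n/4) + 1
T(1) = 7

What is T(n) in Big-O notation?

Each step divides n by 4 and adds 1. After log_4(n) steps we reach T(1)=7. So T(n) = 1·log_4(n) + 7 = O(log n).

Answer: O(log n)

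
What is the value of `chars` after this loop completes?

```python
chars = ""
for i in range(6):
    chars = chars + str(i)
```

Concatenate digits 0 to 5
`chars` takes the values: "" → "0" → "01" → "012" → "0123" → "01234" → "012345"

Answer: "012345"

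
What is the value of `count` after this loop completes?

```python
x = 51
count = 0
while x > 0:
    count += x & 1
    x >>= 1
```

Count set bits in 51 (binary: 0b110011)
`count` takes the values: 0 → 1 → 2 → 3 → 4

Answer: 4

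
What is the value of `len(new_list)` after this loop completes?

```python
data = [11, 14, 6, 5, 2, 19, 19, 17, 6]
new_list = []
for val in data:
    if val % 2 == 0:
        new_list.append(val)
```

Count even numbers in [11, 14, 6, 5, 2, 19, 19, 17, 6]
`new_list` takes the values: [] → [14] → [14, 6] → [14, 6, 2] → [14, 6, 2, 6]
So `len(new_list)` = 4

Answer: 4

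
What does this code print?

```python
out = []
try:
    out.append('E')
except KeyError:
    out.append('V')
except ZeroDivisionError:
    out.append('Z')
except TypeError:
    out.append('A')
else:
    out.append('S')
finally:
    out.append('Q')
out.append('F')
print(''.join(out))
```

Execution trace: 'E' (try body, no exception) → 'S' (else) → 'Q' (finally) → 'F' (after the try/except). Output: ESQF

Answer: ESQF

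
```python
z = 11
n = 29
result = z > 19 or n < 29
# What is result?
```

Trace:
`z = 11` → z = 11
`n = 29` → n = 29
`result = z > 19 or n < 29` → result = False
So result = False

Answer: False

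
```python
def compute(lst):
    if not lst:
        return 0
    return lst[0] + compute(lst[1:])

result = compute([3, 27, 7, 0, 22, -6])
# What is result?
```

3 + 27 + 7 + 0 + 22 + (-6) + 0 = 53

Answer: 53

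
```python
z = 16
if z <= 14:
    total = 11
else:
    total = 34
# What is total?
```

Trace:
`z = 16` → z = 16
`if z <= 14: ...` → z <= 14 is False, take else branch → total = 34
So total = 34

Answer: 34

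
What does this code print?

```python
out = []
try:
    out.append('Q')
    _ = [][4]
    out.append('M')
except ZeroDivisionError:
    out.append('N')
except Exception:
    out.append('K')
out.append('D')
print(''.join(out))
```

Execution trace: 'Q' (try body) → 'K' (except Exception) → 'D' (after the try/except). Output: QKD

Answer: QKD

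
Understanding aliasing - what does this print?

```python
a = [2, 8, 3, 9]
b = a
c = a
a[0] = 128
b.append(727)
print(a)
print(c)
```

Key concept: multiple aliases.
Step by step:
`a = [2, 8, 3, 9]` → a = [2, 8, 3, 9]
`b = a` → b = [2, 8, 3, 9] (same object as a)
`c = a` → c = [2, 8, 3, 9] (same object as a, b)
`a[0] = 128` → a = [128, 8, 3, 9] (same object as b, c); b = [128, 8, 3, 9] (same object as a, c); c = [128, 8, 3, 9] (same object as a, b)
`b.append(727)` → a = [128, 8, 3, 9, 727] (same object as b, c); b = [128, 8, 3, 9, 727] (same object as a, c); c = [128, 8, 3, 9, 727] (same object as a, b)
`print(a)` → prints [128, 8, 3, 9, 727]
`print(c)` → prints [128, 8, 3, 9, 727]

Answer:
[128, 8, 3, 9, 727]
[128, 8, 3, 9, 727]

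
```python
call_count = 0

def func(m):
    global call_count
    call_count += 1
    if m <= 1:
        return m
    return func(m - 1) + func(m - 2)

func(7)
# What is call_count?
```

Calls(m) = 1 + Calls(m-1) + Calls(m-2); Calls(0)=Calls(1)=1. For m=7 this gives 41.

Answer: 41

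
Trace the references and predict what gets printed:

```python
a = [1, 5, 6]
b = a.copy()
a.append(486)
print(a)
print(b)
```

Key concept: list.copy() creates independent copy.
Step by step:
`a = [1, 5, 6]` → a = [1, 5, 6]
`b = a.copy()` → b = [1, 5, 6]
`a.append(486)` → a = [1, 5, 6, 486]
`print(a)` → prints [1, 5, 6, 486]
`print(b)` → prints [1, 5, 6]

Answer:
[1, 5, 6, 486]
[1, 5, 6]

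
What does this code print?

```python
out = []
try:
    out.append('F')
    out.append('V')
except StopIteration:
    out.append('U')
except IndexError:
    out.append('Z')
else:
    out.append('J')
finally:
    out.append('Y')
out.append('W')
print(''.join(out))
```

Execution trace: 'F' (try body) → 'V' (try body, no exception) → 'J' (else) → 'Y' (finally) → 'W' (after the try/except). Output: FVJYW

Answer: FVJYW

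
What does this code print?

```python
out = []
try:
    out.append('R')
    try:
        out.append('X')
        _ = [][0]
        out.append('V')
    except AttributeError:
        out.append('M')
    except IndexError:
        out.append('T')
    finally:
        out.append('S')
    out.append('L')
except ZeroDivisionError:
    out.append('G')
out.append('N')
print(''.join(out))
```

Execution trace: 'R' (try body) → 'X' (inner try body) → 'T' (inner except IndexError) → 'S' (inner finally) → 'L' (try body, no exception) → 'N' (after the try/except). Output: RXTSLN

Answer: RXTSLN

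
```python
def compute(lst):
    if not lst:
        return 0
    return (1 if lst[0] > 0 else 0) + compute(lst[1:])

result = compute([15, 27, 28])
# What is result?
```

Count of positive elements in [15, 27, 28] = 3

Answer: 3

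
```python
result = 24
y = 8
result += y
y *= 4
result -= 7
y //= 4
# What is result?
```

Trace:
`result = 24` → result = 24
`y = 8` → y = 8
`result += y` → result = 32
`y *= 4` → y = 32
`result -= 7` → result = 25
`y //= 4` → y = 8
So result = 25

Answer: 25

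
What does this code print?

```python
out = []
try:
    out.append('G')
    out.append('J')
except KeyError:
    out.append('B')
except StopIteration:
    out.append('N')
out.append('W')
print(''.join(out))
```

Execution trace: 'G' (try body) → 'J' (try body, no exception) → 'W' (after the try/except). Output: GJW

Answer: GJW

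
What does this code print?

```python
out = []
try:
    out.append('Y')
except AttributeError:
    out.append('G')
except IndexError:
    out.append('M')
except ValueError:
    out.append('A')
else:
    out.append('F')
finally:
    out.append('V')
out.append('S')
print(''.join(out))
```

Execution trace: 'Y' (try body, no exception) → 'F' (else) → 'V' (finally) → 'S' (after the try/except). Output: YFVS

Answer: YFVS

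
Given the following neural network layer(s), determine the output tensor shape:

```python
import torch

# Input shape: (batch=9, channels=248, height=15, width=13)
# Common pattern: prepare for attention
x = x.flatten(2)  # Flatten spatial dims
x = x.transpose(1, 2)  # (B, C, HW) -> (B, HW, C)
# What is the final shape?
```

Input: (9, 248, 15, 13) -> after flatten(2): (9, 248, 195) -> Output: (9, 195, 248)

Answer: (9, 195, 248)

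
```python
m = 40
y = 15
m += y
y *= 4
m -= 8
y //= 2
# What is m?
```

Trace:
`m = 40` → m = 40
`y = 15` → y = 15
`m += y` → m = 55
`y *= 4` → y = 60
`m -= 8` → m = 47
`y //= 2` → y = 30
So m = 47

Answer: 47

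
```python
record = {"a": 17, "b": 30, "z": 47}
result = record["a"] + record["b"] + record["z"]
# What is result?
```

Trace:
`record = {"a": 17, "b": 30, "z": 47}` → record = {'a': 17, 'b': 30, 'z': 47}
`result = record["a"] + record["b"] + record["z"]` → result = 94
So result = 94

Answer: 94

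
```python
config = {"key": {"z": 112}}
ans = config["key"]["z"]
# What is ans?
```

Trace:
`config = {"key": {"z": 112}}` → config = {'key': {'z': 112}}
`ans = config["key"]["z"]` → ans = 112
So ans = 112

Answer: 112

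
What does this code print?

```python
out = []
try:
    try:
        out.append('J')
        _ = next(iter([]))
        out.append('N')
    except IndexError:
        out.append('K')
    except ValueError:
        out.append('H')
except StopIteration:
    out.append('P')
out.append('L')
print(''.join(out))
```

Execution trace: 'J' (inner try body) → 'P' (outer except StopIteration) → 'L' (after the try/except). Output: JPL

Answer: JPL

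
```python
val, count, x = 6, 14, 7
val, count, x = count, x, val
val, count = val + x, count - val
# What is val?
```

Trace:
`val, count, x = 6, 14, 7` → val = 6; count = 14; x = 7
`val, count, x = count, x, val` → val = 14; count = 7; x = 6
`val, count = val + x, count - val` → val = 20; count = -7
So val = 20

Answer: 20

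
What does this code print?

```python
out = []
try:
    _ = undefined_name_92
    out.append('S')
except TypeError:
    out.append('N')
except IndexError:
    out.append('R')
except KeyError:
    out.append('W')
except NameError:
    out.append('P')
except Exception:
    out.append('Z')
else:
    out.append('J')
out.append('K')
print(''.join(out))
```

Execution trace: 'P' (except NameError) → 'K' (after the try/except). Output: PK

Answer: PK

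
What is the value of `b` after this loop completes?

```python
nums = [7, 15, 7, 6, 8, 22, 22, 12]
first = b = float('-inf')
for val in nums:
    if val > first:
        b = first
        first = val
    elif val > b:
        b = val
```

Second largest (with repeats) in [7, 15, 7, 6, 8, 22, 22, 12]
`b` takes the values: -inf → 7 → 8 → 15 → 22

Answer: 22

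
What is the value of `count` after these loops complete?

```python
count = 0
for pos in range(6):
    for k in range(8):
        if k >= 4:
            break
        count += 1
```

Inner breaks at 4, outer runs 6 times
`count` takes the values: 0 → 1 → 2 → 3 → 4 → 5 → 6 → 7 → 8 → 9 → 10 → 11 → 12 → 13 → 14 → 15 → 16 → 17 → 18 → 19 → 20 → 21 → 22 → 23 → 24

Answer: 24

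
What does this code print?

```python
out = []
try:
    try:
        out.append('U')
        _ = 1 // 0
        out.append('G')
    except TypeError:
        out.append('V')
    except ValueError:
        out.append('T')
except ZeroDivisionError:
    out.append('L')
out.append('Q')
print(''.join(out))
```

Execution trace: 'U' (try body) → 'L' (outer except ZeroDivisionError) → 'Q' (after the try/except). Output: ULQ

Answer: ULQ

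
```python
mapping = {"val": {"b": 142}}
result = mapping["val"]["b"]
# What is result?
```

Trace:
`mapping = {"val": {"b": 142}}` → mapping = {'val': {'b': 142}}
`result = mapping["val"]["b"]` → result = 142
So result = 142

Answer: 142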